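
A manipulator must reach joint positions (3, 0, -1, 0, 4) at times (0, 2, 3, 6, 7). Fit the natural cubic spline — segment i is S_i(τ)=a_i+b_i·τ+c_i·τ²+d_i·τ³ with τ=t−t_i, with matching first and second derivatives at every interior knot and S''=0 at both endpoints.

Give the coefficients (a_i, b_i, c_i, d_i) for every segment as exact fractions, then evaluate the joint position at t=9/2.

Δ: Δ0=-3/2, Δ1=-1, Δ2=1/3, Δ3=4
row 1: diag=6, rhs=3; c'=1/6, d'=1/2
row 2: denom=8−1·1/6=47/6; d'=(8−1·1/2)/(47/6)=45/47
row 3: denom=8−3·18/47=322/47; d'=(22−3·45/47)/(322/47)=899/322
back: M3=899/322
back: M2=45/47−18/47·899/322=-18/161
back: M1=1/2−1/6·-18/161=167/322
M: M0=0, M1=167/322, M2=-18/161, M3=899/322, M4=0
seg 0: a=3, c=M0/2=0, d=(M1−M0)/(6·2)=167/3864, b=Δ0−h0·(2M0+M1)/6=-808/483
seg 1: a=0, c=M1/2=167/644, d=(M2−M1)/(6·1)=-29/276, b=Δ1−h1·(2M1+M2)/6=-1115/966
seg 2: a=-1, c=M2/2=-9/161, d=(M3−M2)/(6·3)=935/5796, b=Δ2−h2·(2M2+M3)/6=-1837/1932
seg 3: a=0, c=M3/2=899/644, d=(M4−M3)/(6·1)=-899/1932, b=Δ3−h3·(2M3+M4)/6=2965/966
t_q=9/2 → seg 2, τ=3/2; S=-1+-1837/1932·τ+-9/161·τ²+935/5796·τ³=-10343/5152

  seg 0: a=3 b=-808/483 c=0 d=167/3864
  seg 1: a=0 b=-1115/966 c=167/644 d=-29/276
  seg 2: a=-1 b=-1837/1932 c=-9/161 d=935/5796
  seg 3: a=0 b=2965/966 c=899/644 d=-899/1932
S(9/2) = -10343/5152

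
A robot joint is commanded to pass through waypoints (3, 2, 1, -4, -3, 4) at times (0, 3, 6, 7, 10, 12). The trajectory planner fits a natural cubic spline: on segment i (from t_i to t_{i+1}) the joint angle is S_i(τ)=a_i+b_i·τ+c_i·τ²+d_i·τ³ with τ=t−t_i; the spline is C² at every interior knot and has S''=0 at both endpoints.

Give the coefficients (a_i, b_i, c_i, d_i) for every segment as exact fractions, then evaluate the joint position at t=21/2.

  seg 0: a=3 b=-1199/1346 c=0 d=2251/36342
  seg 1: a=2 b=526/673 c=2251/4038 d=-11255/36342
  seg 2: a=1 b=-5701/1346 c=-4502/2019 d=5917/4038
  seg 3: a=-4 b=-8680/2019 c=8747/4038 d=-7535/36342
  seg 4: a=-3 b=12517/4038 c=202/673 d=-101/2019
S(21/2) = -7437/5384

Δ: Δ0=-1/3, Δ1=-1/3, Δ2=-5, Δ3=1/3, Δ4=7/2
row 1: diag=12, rhs=0; c'=1/4, d'=0
row 2: denom=8−3·1/4=29/4; d'=(-28−3·0)/(29/4)=-112/29
row 3: denom=8−1·4/29=228/29; d'=(32−1·-112/29)/(228/29)=260/57
row 4: denom=10−3·29/76=673/76; d'=(19−3·260/57)/(673/76)=404/673
back: M4=404/673
back: M3=260/57−29/76·404/673=8747/2019
back: M2=-112/29−4/29·8747/2019=-9004/2019
back: M1=0−1/4·-9004/2019=2251/2019
M: M0=0, M1=2251/2019, M2=-9004/2019, M3=8747/2019, M4=404/673, M5=0
seg 0: a=3, c=M0/2=0, d=(M1−M0)/(6·3)=2251/36342, b=Δ0−h0·(2M0+M1)/6=-1199/1346
seg 1: a=2, c=M1/2=2251/4038, d=(M2−M1)/(6·3)=-11255/36342, b=Δ1−h1·(2M1+M2)/6=526/673
seg 2: a=1, c=M2/2=-4502/2019, d=(M3−M2)/(6·1)=5917/4038, b=Δ2−h2·(2M2+M3)/6=-5701/1346
seg 3: a=-4, c=M3/2=8747/4038, d=(M4−M3)/(6·3)=-7535/36342, b=Δ3−h3·(2M3+M4)/6=-8680/2019
seg 4: a=-3, c=M4/2=202/673, d=(M5−M4)/(6·2)=-101/2019, b=Δ4−h4·(2M4+M5)/6=12517/4038
t_q=21/2 → seg 4, τ=1/2; S=-3+12517/4038·τ+202/673·τ²+-101/2019·τ³=-7437/5384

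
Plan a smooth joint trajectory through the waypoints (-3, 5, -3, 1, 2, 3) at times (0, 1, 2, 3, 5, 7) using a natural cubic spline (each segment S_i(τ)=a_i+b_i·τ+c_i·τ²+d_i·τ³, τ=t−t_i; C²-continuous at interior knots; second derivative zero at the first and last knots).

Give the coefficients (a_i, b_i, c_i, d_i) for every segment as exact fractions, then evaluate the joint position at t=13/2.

  seg 0: a=-3 b=2067/157 c=0 d=-811/157
  seg 1: a=5 b=-366/157 c=-2433/157 d=1543/157
  seg 2: a=-3 b=-603/157 c=2196/157 d=-965/157
  seg 3: a=1 b=894/157 c=-699/157 d=1165/1256
  seg 4: a=2 b=-309/314 c=699/628 d=-233/1256
S(13/2) = 24137/10048

Δ: Δ0=8, Δ1=-8, Δ2=4, Δ3=1/2, Δ4=1/2
row 1: diag=4, rhs=-96; c'=1/4, d'=-24
row 2: denom=4−1·1/4=15/4; d'=(72−1·-24)/(15/4)=128/5
row 3: denom=6−1·4/15=86/15; d'=(-21−1·128/5)/(86/15)=-699/86
row 4: denom=8−2·15/43=314/43; d'=(0−2·-699/86)/(314/43)=699/314
back: M4=699/314
back: M3=-699/86−15/43·699/314=-1398/157
back: M2=128/5−4/15·-1398/157=4392/157
back: M1=-24−1/4·4392/157=-4866/157
M: M0=0, M1=-4866/157, M2=4392/157, M3=-1398/157, M4=699/314, M5=0
seg 0: a=-3, c=M0/2=0, d=(M1−M0)/(6·1)=-811/157, b=Δ0−h0·(2M0+M1)/6=2067/157
seg 1: a=5, c=M1/2=-2433/157, d=(M2−M1)/(6·1)=1543/157, b=Δ1−h1·(2M1+M2)/6=-366/157
seg 2: a=-3, c=M2/2=2196/157, d=(M3−M2)/(6·1)=-965/157, b=Δ2−h2·(2M2+M3)/6=-603/157
seg 3: a=1, c=M3/2=-699/157, d=(M4−M3)/(6·2)=1165/1256, b=Δ3−h3·(2M3+M4)/6=894/157
seg 4: a=2, c=M4/2=699/628, d=(M5−M4)/(6·2)=-233/1256, b=Δ4−h4·(2M4+M5)/6=-309/314
t_q=13/2 → seg 4, τ=3/2; S=2+-309/314·τ+699/628·τ²+-233/1256·τ³=24137/10048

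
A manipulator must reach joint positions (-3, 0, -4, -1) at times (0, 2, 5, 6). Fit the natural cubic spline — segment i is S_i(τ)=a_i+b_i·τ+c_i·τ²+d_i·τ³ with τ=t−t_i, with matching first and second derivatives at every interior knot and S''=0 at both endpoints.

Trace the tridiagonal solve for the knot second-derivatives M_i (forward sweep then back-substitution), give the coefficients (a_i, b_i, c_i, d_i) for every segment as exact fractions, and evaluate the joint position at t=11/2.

  seg 0: a=-3 b=1067/426 c=0 d=-107/426
  seg 1: a=0 b=-217/426 c=-107/71 d=175/426
  seg 2: a=-4 b=328/213 c=311/142 d=-311/426
S(11/2) = -3151/1136

Δ: Δ0=3/2, Δ1=-4/3, Δ2=3
row 1: diag=10, rhs=-17; c'=3/10, d'=-17/10
row 2: denom=8−3·3/10=71/10; d'=(26−3·-17/10)/(71/10)=311/71
back: M2=311/71
back: M1=-17/10−3/10·311/71=-214/71
M: M0=0, M1=-214/71, M2=311/71, M3=0
seg 0: a=-3, c=M0/2=0, d=(M1−M0)/(6·2)=-107/426, b=Δ0−h0·(2M0+M1)/6=1067/426
seg 1: a=0, c=M1/2=-107/71, d=(M2−M1)/(6·3)=175/426, b=Δ1−h1·(2M1+M2)/6=-217/426
seg 2: a=-4, c=M2/2=311/142, d=(M3−M2)/(6·1)=-311/426, b=Δ2−h2·(2M2+M3)/6=328/213
t_q=11/2 → seg 2, τ=1/2; S=-4+328/213·τ+311/142·τ²+-311/426·τ³=-3151/1136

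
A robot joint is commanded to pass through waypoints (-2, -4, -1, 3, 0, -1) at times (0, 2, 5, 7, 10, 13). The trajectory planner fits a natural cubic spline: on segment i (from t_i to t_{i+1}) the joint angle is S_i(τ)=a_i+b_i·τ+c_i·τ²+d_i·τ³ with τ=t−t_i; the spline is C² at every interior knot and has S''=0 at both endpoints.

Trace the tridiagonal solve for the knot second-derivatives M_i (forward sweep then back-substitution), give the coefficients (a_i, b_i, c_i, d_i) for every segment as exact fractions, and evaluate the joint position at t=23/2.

  seg 0: a=-2 b=-4249/3207 c=0 d=521/6414
  seg 1: a=-4 b=-1123/3207 c=521/1069 d=-359/28863
  seg 2: a=-1 b=7178/3207 c=1204/3207 d=-793/3207
  seg 3: a=3 b=826/1069 c=-3554/3207 d=553/3207
  seg 4: a=0 b=-1305/1069 c=1423/3207 d=-1423/28863
S(23/2) = -8545/8552

Δ: Δ0=-1, Δ1=1, Δ2=2, Δ3=-1, Δ4=-1/3
row 1: diag=10, rhs=12; c'=3/10, d'=6/5
row 2: denom=10−3·3/10=91/10; d'=(6−3·6/5)/(91/10)=24/91
row 3: denom=10−2·20/91=870/91; d'=(-18−2·24/91)/(870/91)=-281/145
row 4: denom=12−3·91/290=3207/290; d'=(4−3·-281/145)/(3207/290)=2846/3207
back: M4=2846/3207
back: M3=-281/145−91/290·2846/3207=-7108/3207
back: M2=24/91−20/91·-7108/3207=2408/3207
back: M1=6/5−3/10·2408/3207=1042/1069
M: M0=0, M1=1042/1069, M2=2408/3207, M3=-7108/3207, M4=2846/3207, M5=0
seg 0: a=-2, c=M0/2=0, d=(M1−M0)/(6·2)=521/6414, b=Δ0−h0·(2M0+M1)/6=-4249/3207
seg 1: a=-4, c=M1/2=521/1069, d=(M2−M1)/(6·3)=-359/28863, b=Δ1−h1·(2M1+M2)/6=-1123/3207
seg 2: a=-1, c=M2/2=1204/3207, d=(M3−M2)/(6·2)=-793/3207, b=Δ2−h2·(2M2+M3)/6=7178/3207
seg 3: a=3, c=M3/2=-3554/3207, d=(M4−M3)/(6·3)=553/3207, b=Δ3−h3·(2M3+M4)/6=826/1069
seg 4: a=0, c=M4/2=1423/3207, d=(M5−M4)/(6·3)=-1423/28863, b=Δ4−h4·(2M4+M5)/6=-1305/1069
t_q=23/2 → seg 4, τ=3/2; S=0+-1305/1069·τ+1423/3207·τ²+-1423/28863·τ³=-8545/8552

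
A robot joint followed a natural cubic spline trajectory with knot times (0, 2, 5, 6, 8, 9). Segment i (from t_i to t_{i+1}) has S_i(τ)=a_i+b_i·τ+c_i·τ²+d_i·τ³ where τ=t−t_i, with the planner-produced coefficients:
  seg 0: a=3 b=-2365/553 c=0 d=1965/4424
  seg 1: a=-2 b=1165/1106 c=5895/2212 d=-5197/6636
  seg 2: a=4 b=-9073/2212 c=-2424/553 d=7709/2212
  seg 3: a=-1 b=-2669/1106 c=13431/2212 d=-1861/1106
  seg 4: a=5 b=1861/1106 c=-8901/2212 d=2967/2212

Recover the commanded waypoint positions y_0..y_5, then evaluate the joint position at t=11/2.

y_0 = S_0(0) = a_0 = 3
y_1 = S_1(0) = a_1 = -2
y_2 = S_2(0) = a_2 = 4
y_3 = S_3(0) = a_3 = -1
y_4 = S_4(0) = a_4 = 5
y_5 = S_4(1) = 4
t_q=11/2 is in segment 2 (τ=1/2); S_2(τ)=22809/17696

y_0=3 y_1=-2 y_2=4 y_3=-1 y_4=5 y_5=4
S(11/2) = 22809/17696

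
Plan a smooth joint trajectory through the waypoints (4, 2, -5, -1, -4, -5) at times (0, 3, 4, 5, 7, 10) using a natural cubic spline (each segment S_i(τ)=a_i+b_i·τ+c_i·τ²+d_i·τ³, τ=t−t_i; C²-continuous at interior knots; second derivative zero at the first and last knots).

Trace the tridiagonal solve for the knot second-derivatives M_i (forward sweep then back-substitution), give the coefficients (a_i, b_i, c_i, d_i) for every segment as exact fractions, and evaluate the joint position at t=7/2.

  seg 0: a=4 b=2491/828 c=0 d=-3043/7452
  seg 1: a=2 b=-3319/414 c=-3043/828 d=1295/276
  seg 2: a=-5 b=-1069/828 c=2153/207 d=-4231/828
  seg 3: a=-1 b=577/138 c=-4081/828 d=1729/1656
  seg 4: a=-4 b=-622/207 c=553/414 d=-553/3726
S(7/2) = -15505/6624

Δ: Δ0=-2/3, Δ1=-7, Δ2=4, Δ3=-3/2, Δ4=-1/3
row 1: diag=8, rhs=-38; c'=1/8, d'=-19/4
row 2: denom=4−1·1/8=31/8; d'=(66−1·-19/4)/(31/8)=566/31
row 3: denom=6−1·8/31=178/31; d'=(-33−1·566/31)/(178/31)=-1589/178
row 4: denom=10−2·31/89=828/89; d'=(7−2·-1589/178)/(828/89)=553/207
back: M4=553/207
back: M3=-1589/178−31/89·553/207=-4081/414
back: M2=566/31−8/31·-4081/414=4306/207
back: M1=-19/4−1/8·4306/207=-3043/414
M: M0=0, M1=-3043/414, M2=4306/207, M3=-4081/414, M4=553/207, M5=0
seg 0: a=4, c=M0/2=0, d=(M1−M0)/(6·3)=-3043/7452, b=Δ0−h0·(2M0+M1)/6=2491/828
seg 1: a=2, c=M1/2=-3043/828, d=(M2−M1)/(6·1)=1295/276, b=Δ1−h1·(2M1+M2)/6=-3319/414
seg 2: a=-5, c=M2/2=2153/207, d=(M3−M2)/(6·1)=-4231/828, b=Δ2−h2·(2M2+M3)/6=-1069/828
seg 3: a=-1, c=M3/2=-4081/828, d=(M4−M3)/(6·2)=1729/1656, b=Δ3−h3·(2M3+M4)/6=577/138
seg 4: a=-4, c=M4/2=553/414, d=(M5−M4)/(6·3)=-553/3726, b=Δ4−h4·(2M4+M5)/6=-622/207
t_q=7/2 → seg 1, τ=1/2; S=2+-3319/414·τ+-3043/828·τ²+1295/276·τ³=-15505/6624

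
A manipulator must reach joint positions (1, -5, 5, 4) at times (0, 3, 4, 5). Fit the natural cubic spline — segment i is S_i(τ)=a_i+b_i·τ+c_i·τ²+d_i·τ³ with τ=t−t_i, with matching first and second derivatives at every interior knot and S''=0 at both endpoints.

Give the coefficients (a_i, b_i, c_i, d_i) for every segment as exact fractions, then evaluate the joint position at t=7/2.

Δ: Δ0=-2, Δ1=10, Δ2=-1
row 1: diag=8, rhs=72; c'=1/8, d'=9
row 2: denom=4−1·1/8=31/8; d'=(-66−1·9)/(31/8)=-600/31
back: M2=-600/31
back: M1=9−1/8·-600/31=354/31
M: M0=0, M1=354/31, M2=-600/31, M3=0
seg 0: a=1, c=M0/2=0, d=(M1−M0)/(6·3)=59/93, b=Δ0−h0·(2M0+M1)/6=-239/31
seg 1: a=-5, c=M1/2=177/31, d=(M2−M1)/(6·1)=-159/31, b=Δ1−h1·(2M1+M2)/6=292/31
seg 2: a=5, c=M2/2=-300/31, d=(M3−M2)/(6·1)=100/31, b=Δ2−h2·(2M2+M3)/6=169/31
t_q=7/2 → seg 1, τ=1/2; S=-5+292/31·τ+177/31·τ²+-159/31·τ³=123/248

  seg 0: a=1 b=-239/31 c=0 d=59/93
  seg 1: a=-5 b=292/31 c=177/31 d=-159/31
  seg 2: a=5 b=169/31 c=-300/31 d=100/31
S(7/2) = 123/248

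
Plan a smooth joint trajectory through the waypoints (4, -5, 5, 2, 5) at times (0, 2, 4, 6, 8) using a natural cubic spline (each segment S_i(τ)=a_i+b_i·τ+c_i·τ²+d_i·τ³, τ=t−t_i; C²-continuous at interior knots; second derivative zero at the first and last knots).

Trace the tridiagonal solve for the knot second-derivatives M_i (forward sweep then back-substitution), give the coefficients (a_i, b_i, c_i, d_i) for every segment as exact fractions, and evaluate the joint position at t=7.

Δ: Δ0=-9/2, Δ1=5, Δ2=-3/2, Δ3=3/2
row 1: diag=8, rhs=57; c'=1/4, d'=57/8
row 2: denom=8−2·1/4=15/2; d'=(-39−2·57/8)/(15/2)=-71/10
row 3: denom=8−2·4/15=112/15; d'=(18−2·-71/10)/(112/15)=69/16
back: M3=69/16
back: M2=-71/10−4/15·69/16=-33/4
back: M1=57/8−1/4·-33/4=147/16
M: M0=0, M1=147/16, M2=-33/4, M3=69/16, M4=0
seg 0: a=4, c=M0/2=0, d=(M1−M0)/(6·2)=49/64, b=Δ0−h0·(2M0+M1)/6=-121/16
seg 1: a=-5, c=M1/2=147/32, d=(M2−M1)/(6·2)=-93/64, b=Δ1−h1·(2M1+M2)/6=13/8
seg 2: a=5, c=M2/2=-33/8, d=(M3−M2)/(6·2)=67/64, b=Δ2−h2·(2M2+M3)/6=41/16
seg 3: a=2, c=M3/2=69/32, d=(M4−M3)/(6·2)=-23/64, b=Δ3−h3·(2M3+M4)/6=-11/8
t_q=7 → seg 3, τ=1; S=2+-11/8·τ+69/32·τ²+-23/64·τ³=155/64

  seg 0: a=4 b=-121/16 c=0 d=49/64
  seg 1: a=-5 b=13/8 c=147/32 d=-93/64
  seg 2: a=5 b=41/16 c=-33/8 d=67/64
  seg 3: a=2 b=-11/8 c=69/32 d=-23/64
S(7) = 155/64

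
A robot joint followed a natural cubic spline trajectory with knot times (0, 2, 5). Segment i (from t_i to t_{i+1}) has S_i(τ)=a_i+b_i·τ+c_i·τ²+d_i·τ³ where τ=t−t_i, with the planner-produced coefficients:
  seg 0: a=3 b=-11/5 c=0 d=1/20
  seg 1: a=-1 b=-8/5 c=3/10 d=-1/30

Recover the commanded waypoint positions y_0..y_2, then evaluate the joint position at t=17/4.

y_0=3 y_1=-1 y_2=-4
S(17/4) = -443/128

y_0 = S_0(0) = a_0 = 3
y_1 = S_1(0) = a_1 = -1
y_2 = S_1(3) = -4
t_q=17/4 is in segment 1 (τ=9/4); S_1(τ)=-443/128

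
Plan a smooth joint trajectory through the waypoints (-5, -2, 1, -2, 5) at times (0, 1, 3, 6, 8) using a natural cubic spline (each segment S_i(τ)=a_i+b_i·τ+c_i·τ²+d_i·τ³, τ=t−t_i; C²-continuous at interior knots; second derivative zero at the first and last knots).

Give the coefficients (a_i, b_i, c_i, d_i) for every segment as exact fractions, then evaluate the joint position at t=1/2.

  seg 0: a=-5 b=3155/1012 c=0 d=-119/1012
  seg 1: a=-2 b=1399/506 c=-357/1012 d=-283/2024
  seg 2: a=1 b=-82/253 c=-603/506 d=163/506
  seg 3: a=-2 b=619/506 c=432/253 d=-72/253
S(1/2) = -27979/8096

Δ: Δ0=3, Δ1=3/2, Δ2=-1, Δ3=7/2
row 1: diag=6, rhs=-9; c'=1/3, d'=-3/2
row 2: denom=10−2·1/3=28/3; d'=(-15−2·-3/2)/(28/3)=-9/7
row 3: denom=10−3·9/28=253/28; d'=(27−3·-9/7)/(253/28)=864/253
back: M3=864/253
back: M2=-9/7−9/28·864/253=-603/253
back: M1=-3/2−1/3·-603/253=-357/506
M: M0=0, M1=-357/506, M2=-603/253, M3=864/253, M4=0
seg 0: a=-5, c=M0/2=0, d=(M1−M0)/(6·1)=-119/1012, b=Δ0−h0·(2M0+M1)/6=3155/1012
seg 1: a=-2, c=M1/2=-357/1012, d=(M2−M1)/(6·2)=-283/2024, b=Δ1−h1·(2M1+M2)/6=1399/506
seg 2: a=1, c=M2/2=-603/506, d=(M3−M2)/(6·3)=163/506, b=Δ2−h2·(2M2+M3)/6=-82/253
seg 3: a=-2, c=M3/2=432/253, d=(M4−M3)/(6·2)=-72/253, b=Δ3−h3·(2M3+M4)/6=619/506
t_q=1/2 → seg 0, τ=1/2; S=-5+3155/1012·τ+0·τ²+-119/1012·τ³=-27979/8096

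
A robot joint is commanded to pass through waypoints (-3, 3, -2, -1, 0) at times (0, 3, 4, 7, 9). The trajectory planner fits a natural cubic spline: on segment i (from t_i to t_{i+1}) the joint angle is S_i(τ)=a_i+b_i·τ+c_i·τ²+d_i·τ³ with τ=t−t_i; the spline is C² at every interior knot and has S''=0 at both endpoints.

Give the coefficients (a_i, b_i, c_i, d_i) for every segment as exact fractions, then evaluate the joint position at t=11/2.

  seg 0: a=-3 b=5531/1116 c=0 d=-3299/10044
  seg 1: a=3 b=-2183/558 c=-3299/1116 d=695/372
  seg 2: a=-2 b=-4709/1116 c=739/279 d=-3787/10044
  seg 3: a=-1 b=833/558 c=-277/372 d=277/2232
S(11/2) = -3613/992

Δ: Δ0=2, Δ1=-5, Δ2=1/3, Δ3=1/2
row 1: diag=8, rhs=-42; c'=1/8, d'=-21/4
row 2: denom=8−1·1/8=63/8; d'=(32−1·-21/4)/(63/8)=298/63
row 3: denom=10−3·8/21=62/7; d'=(1−3·298/63)/(62/7)=-277/186
back: M3=-277/186
back: M2=298/63−8/21·-277/186=1478/279
back: M1=-21/4−1/8·1478/279=-3299/558
M: M0=0, M1=-3299/558, M2=1478/279, M3=-277/186, M4=0
seg 0: a=-3, c=M0/2=0, d=(M1−M0)/(6·3)=-3299/10044, b=Δ0−h0·(2M0+M1)/6=5531/1116
seg 1: a=3, c=M1/2=-3299/1116, d=(M2−M1)/(6·1)=695/372, b=Δ1−h1·(2M1+M2)/6=-2183/558
seg 2: a=-2, c=M2/2=739/279, d=(M3−M2)/(6·3)=-3787/10044, b=Δ2−h2·(2M2+M3)/6=-4709/1116
seg 3: a=-1, c=M3/2=-277/372, d=(M4−M3)/(6·2)=277/2232, b=Δ3−h3·(2M3+M4)/6=833/558
t_q=11/2 → seg 2, τ=3/2; S=-2+-4709/1116·τ+739/279·τ²+-3787/10044·τ³=-3613/992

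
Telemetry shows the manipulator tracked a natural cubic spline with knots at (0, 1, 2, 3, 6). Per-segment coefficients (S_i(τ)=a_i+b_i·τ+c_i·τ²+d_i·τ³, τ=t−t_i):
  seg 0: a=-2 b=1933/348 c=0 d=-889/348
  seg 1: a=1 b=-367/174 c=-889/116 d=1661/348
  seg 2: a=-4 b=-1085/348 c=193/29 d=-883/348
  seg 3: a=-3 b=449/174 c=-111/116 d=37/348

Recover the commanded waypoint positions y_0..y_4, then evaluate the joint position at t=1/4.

y_0=-2 y_1=1 y_2=-4 y_3=-3 y_4=-1
S(1/4) = -4835/7424

y_0 = S_0(0) = a_0 = -2
y_1 = S_1(0) = a_1 = 1
y_2 = S_2(0) = a_2 = -4
y_3 = S_3(0) = a_3 = -3
y_4 = S_3(3) = -1
t_q=1/4 is in segment 0 (τ=1/4); S_0(τ)=-4835/7424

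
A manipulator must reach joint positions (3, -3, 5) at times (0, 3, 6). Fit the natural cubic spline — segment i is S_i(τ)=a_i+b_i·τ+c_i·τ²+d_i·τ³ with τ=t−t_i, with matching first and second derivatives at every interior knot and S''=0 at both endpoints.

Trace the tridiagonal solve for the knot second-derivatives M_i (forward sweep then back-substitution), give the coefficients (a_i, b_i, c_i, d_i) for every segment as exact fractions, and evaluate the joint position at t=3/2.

Δ: Δ0=-2, Δ1=8/3
row 1: diag=12, rhs=28; c'=1/4, d'=7/3
back: M1=7/3
M: M0=0, M1=7/3, M2=0
seg 0: a=3, c=M0/2=0, d=(M1−M0)/(6·3)=7/54, b=Δ0−h0·(2M0+M1)/6=-19/6
seg 1: a=-3, c=M1/2=7/6, d=(M2−M1)/(6·3)=-7/54, b=Δ1−h1·(2M1+M2)/6=1/3
t_q=3/2 → seg 0, τ=3/2; S=3+-19/6·τ+0·τ²+7/54·τ³=-21/16

  seg 0: a=3 b=-19/6 c=0 d=7/54
  seg 1: a=-3 b=1/3 c=7/6 d=-7/54
S(3/2) = -21/16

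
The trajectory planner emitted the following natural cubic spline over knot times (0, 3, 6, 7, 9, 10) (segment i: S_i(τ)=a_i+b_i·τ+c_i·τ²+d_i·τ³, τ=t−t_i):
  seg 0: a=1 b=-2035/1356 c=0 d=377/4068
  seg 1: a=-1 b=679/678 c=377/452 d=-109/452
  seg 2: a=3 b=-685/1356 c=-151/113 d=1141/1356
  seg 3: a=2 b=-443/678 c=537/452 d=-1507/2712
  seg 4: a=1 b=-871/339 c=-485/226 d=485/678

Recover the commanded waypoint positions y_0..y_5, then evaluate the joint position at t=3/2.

y_0 = S_0(0) = a_0 = 1
y_1 = S_1(0) = a_1 = -1
y_2 = S_2(0) = a_2 = 3
y_3 = S_3(0) = a_3 = 2
y_4 = S_4(0) = a_4 = 1
y_5 = S_4(1) = -3
t_q=3/2 is in segment 0 (τ=3/2); S_0(τ)=-3393/3616

y_0=1 y_1=-1 y_2=3 y_3=2 y_4=1 y_5=-3
S(3/2) = -3393/3616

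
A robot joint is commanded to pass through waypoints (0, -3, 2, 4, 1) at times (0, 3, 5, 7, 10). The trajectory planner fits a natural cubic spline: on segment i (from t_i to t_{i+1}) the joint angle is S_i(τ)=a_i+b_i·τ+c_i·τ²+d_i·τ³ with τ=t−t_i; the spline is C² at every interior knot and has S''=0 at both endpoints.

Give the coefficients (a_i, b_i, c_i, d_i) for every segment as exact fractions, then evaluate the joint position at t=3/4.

  seg 0: a=0 b=-11/5 c=0 d=2/15
  seg 1: a=-3 b=7/5 c=6/5 d=-13/40
  seg 2: a=2 b=23/10 c=-3/4 d=1/20
  seg 3: a=4 b=-1/10 c=-9/20 d=1/20
S(3/4) = -51/32

Δ: Δ0=-1, Δ1=5/2, Δ2=1, Δ3=-1
row 1: diag=10, rhs=21; c'=1/5, d'=21/10
row 2: denom=8−2·1/5=38/5; d'=(-9−2·21/10)/(38/5)=-33/19
row 3: denom=10−2·5/19=180/19; d'=(-12−2·-33/19)/(180/19)=-9/10
back: M3=-9/10
back: M2=-33/19−5/19·-9/10=-3/2
back: M1=21/10−1/5·-3/2=12/5
M: M0=0, M1=12/5, M2=-3/2, M3=-9/10, M4=0
seg 0: a=0, c=M0/2=0, d=(M1−M0)/(6·3)=2/15, b=Δ0−h0·(2M0+M1)/6=-11/5
seg 1: a=-3, c=M1/2=6/5, d=(M2−M1)/(6·2)=-13/40, b=Δ1−h1·(2M1+M2)/6=7/5
seg 2: a=2, c=M2/2=-3/4, d=(M3−M2)/(6·2)=1/20, b=Δ2−h2·(2M2+M3)/6=23/10
seg 3: a=4, c=M3/2=-9/20, d=(M4−M3)/(6·3)=1/20, b=Δ3−h3·(2M3+M4)/6=-1/10
t_q=3/4 → seg 0, τ=3/4; S=0+-11/5·τ+0·τ²+2/15·τ³=-51/32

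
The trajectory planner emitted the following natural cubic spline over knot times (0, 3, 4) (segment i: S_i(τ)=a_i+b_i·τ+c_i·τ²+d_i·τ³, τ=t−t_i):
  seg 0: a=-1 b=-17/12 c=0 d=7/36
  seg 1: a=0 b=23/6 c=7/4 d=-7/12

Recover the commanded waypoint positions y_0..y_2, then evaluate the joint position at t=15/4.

y_0=-1 y_1=0 y_2=5
S(15/4) = 925/256

y_0 = S_0(0) = a_0 = -1
y_1 = S_1(0) = a_1 = 0
y_2 = S_1(1) = 5
t_q=15/4 is in segment 1 (τ=3/4); S_1(τ)=925/256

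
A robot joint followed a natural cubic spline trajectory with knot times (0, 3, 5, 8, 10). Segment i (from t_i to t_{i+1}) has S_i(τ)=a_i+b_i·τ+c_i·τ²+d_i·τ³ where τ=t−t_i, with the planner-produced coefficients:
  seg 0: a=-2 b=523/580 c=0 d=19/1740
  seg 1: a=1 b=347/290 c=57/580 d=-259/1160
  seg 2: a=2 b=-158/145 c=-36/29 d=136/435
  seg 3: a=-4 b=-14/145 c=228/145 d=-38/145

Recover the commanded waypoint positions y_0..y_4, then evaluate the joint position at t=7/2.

y_0=-2 y_1=1 y_2=2 y_3=-4 y_4=0
S(7/2) = 14801/9280

y_0 = S_0(0) = a_0 = -2
y_1 = S_1(0) = a_1 = 1
y_2 = S_2(0) = a_2 = 2
y_3 = S_3(0) = a_3 = -4
y_4 = S_3(2) = 0
t_q=7/2 is in segment 1 (τ=1/2); S_1(τ)=14801/9280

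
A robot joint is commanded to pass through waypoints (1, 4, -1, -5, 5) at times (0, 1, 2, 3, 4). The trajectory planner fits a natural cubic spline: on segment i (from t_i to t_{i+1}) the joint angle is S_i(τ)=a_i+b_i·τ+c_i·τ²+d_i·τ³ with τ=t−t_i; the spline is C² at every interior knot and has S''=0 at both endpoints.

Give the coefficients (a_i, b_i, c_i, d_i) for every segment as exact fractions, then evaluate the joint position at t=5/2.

Δ: Δ0=3, Δ1=-5, Δ2=-4, Δ3=10
row 1: diag=4, rhs=-48; c'=1/4, d'=-12
row 2: denom=4−1·1/4=15/4; d'=(6−1·-12)/(15/4)=24/5
row 3: denom=4−1·4/15=56/15; d'=(84−1·24/5)/(56/15)=297/14
back: M3=297/14
back: M2=24/5−4/15·297/14=-6/7
back: M1=-12−1/4·-6/7=-165/14
M: M0=0, M1=-165/14, M2=-6/7, M3=297/14, M4=0
seg 0: a=1, c=M0/2=0, d=(M1−M0)/(6·1)=-55/28, b=Δ0−h0·(2M0+M1)/6=139/28
seg 1: a=4, c=M1/2=-165/28, d=(M2−M1)/(6·1)=51/28, b=Δ1−h1·(2M1+M2)/6=-13/14
seg 2: a=-1, c=M2/2=-3/7, d=(M3−M2)/(6·1)=103/28, b=Δ2−h2·(2M2+M3)/6=-29/4
seg 3: a=-5, c=M3/2=297/28, d=(M4−M3)/(6·1)=-99/28, b=Δ3−h3·(2M3+M4)/6=41/14
t_q=5/2 → seg 2, τ=1/2; S=-1+-29/4·τ+-3/7·τ²+103/28·τ³=-957/224

  seg 0: a=1 b=139/28 c=0 d=-55/28
  seg 1: a=4 b=-13/14 c=-165/28 d=51/28
  seg 2: a=-1 b=-29/4 c=-3/7 d=103/28
  seg 3: a=-5 b=41/14 c=297/28 d=-99/28
S(5/2) = -957/224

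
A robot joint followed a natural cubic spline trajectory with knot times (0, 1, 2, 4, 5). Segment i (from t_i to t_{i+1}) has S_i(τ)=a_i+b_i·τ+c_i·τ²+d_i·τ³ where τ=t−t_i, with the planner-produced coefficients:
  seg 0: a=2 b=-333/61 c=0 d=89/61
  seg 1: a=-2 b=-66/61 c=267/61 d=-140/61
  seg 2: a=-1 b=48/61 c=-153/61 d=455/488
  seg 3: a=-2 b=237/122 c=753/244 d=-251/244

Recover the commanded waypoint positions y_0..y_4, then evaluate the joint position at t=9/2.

y_0=2 y_1=-2 y_2=-1 y_3=-2 y_4=2
S(9/2) = -753/1952

y_0 = S_0(0) = a_0 = 2
y_1 = S_1(0) = a_1 = -2
y_2 = S_2(0) = a_2 = -1
y_3 = S_3(0) = a_3 = -2
y_4 = S_3(1) = 2
t_q=9/2 is in segment 3 (τ=1/2); S_3(τ)=-753/1952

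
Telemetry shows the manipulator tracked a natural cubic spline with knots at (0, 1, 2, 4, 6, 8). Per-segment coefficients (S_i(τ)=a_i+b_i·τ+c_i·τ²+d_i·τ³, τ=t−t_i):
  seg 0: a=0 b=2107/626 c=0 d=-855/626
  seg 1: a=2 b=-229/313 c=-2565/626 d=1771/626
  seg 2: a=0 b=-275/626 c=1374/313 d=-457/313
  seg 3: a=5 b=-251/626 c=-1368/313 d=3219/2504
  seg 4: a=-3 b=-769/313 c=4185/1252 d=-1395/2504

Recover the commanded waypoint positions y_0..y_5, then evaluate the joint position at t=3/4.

y_0 = S_0(0) = a_0 = 0
y_1 = S_1(0) = a_1 = 2
y_2 = S_2(0) = a_2 = 0
y_3 = S_3(0) = a_3 = 5
y_4 = S_4(0) = a_4 = -3
y_5 = S_4(2) = 1
t_q=3/4 is in segment 0 (τ=3/4); S_0(τ)=78051/40064

y_0=0 y_1=2 y_2=0 y_3=5 y_4=-3 y_5=1
S(3/4) = 78051/40064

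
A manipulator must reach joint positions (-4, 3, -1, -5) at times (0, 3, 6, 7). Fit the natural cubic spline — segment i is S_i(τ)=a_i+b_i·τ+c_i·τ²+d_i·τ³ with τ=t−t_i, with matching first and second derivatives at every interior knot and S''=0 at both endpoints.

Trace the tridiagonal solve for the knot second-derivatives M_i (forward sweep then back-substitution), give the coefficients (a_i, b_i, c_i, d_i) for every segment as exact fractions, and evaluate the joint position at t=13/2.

Δ: Δ0=7/3, Δ1=-4/3, Δ2=-4
row 1: diag=12, rhs=-22; c'=1/4, d'=-11/6
row 2: denom=8−3·1/4=29/4; d'=(-16−3·-11/6)/(29/4)=-42/29
back: M2=-42/29
back: M1=-11/6−1/4·-42/29=-128/87
M: M0=0, M1=-128/87, M2=-42/29, M3=0
seg 0: a=-4, c=M0/2=0, d=(M1−M0)/(6·3)=-64/783, b=Δ0−h0·(2M0+M1)/6=89/29
seg 1: a=3, c=M1/2=-64/87, d=(M2−M1)/(6·3)=1/783, b=Δ1−h1·(2M1+M2)/6=25/29
seg 2: a=-1, c=M2/2=-21/29, d=(M3−M2)/(6·1)=7/29, b=Δ2−h2·(2M2+M3)/6=-102/29
t_q=13/2 → seg 2, τ=1/2; S=-1+-102/29·τ+-21/29·τ²+7/29·τ³=-675/232

  seg 0: a=-4 b=89/29 c=0 d=-64/783
  seg 1: a=3 b=25/29 c=-64/87 d=1/783
  seg 2: a=-1 b=-102/29 c=-21/29 d=7/29
S(13/2) = -675/232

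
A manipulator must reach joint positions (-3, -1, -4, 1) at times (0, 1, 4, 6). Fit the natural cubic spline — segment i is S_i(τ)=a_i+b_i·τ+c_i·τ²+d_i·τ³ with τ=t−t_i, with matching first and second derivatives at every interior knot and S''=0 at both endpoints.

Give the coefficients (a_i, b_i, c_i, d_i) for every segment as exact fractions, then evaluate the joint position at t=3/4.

  seg 0: a=-3 b=365/142 c=0 d=-81/142
  seg 1: a=-1 b=61/71 c=-243/142 d=155/426
  seg 2: a=-4 b=59/142 c=111/71 d=-37/142
S(3/4) = -11931/9088

Δ: Δ0=2, Δ1=-1, Δ2=5/2
row 1: diag=8, rhs=-18; c'=3/8, d'=-9/4
row 2: denom=10−3·3/8=71/8; d'=(21−3·-9/4)/(71/8)=222/71
back: M2=222/71
back: M1=-9/4−3/8·222/71=-243/71
M: M0=0, M1=-243/71, M2=222/71, M3=0
seg 0: a=-3, c=M0/2=0, d=(M1−M0)/(6·1)=-81/142, b=Δ0−h0·(2M0+M1)/6=365/142
seg 1: a=-1, c=M1/2=-243/142, d=(M2−M1)/(6·3)=155/426, b=Δ1−h1·(2M1+M2)/6=61/71
seg 2: a=-4, c=M2/2=111/71, d=(M3−M2)/(6·2)=-37/142, b=Δ2−h2·(2M2+M3)/6=59/142
t_q=3/4 → seg 0, τ=3/4; S=-3+365/142·τ+0·τ²+-81/142·τ³=-11931/9088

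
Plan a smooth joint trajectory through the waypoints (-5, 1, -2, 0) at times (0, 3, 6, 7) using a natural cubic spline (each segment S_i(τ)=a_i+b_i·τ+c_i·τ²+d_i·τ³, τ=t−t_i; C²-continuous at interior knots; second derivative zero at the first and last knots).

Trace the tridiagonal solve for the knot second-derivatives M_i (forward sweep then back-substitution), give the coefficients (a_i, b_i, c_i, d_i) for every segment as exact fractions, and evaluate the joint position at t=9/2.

  seg 0: a=-5 b=91/29 c=0 d=-11/87
  seg 1: a=1 b=-8/29 c=-33/29 d=26/87
  seg 2: a=-2 b=28/29 c=45/29 d=-15/29
S(9/2) = -28/29

Δ: Δ0=2, Δ1=-1, Δ2=2
row 1: diag=12, rhs=-18; c'=1/4, d'=-3/2
row 2: denom=8−3·1/4=29/4; d'=(18−3·-3/2)/(29/4)=90/29
back: M2=90/29
back: M1=-3/2−1/4·90/29=-66/29
M: M0=0, M1=-66/29, M2=90/29, M3=0
seg 0: a=-5, c=M0/2=0, d=(M1−M0)/(6·3)=-11/87, b=Δ0−h0·(2M0+M1)/6=91/29
seg 1: a=1, c=M1/2=-33/29, d=(M2−M1)/(6·3)=26/87, b=Δ1−h1·(2M1+M2)/6=-8/29
seg 2: a=-2, c=M2/2=45/29, d=(M3−M2)/(6·1)=-15/29, b=Δ2−h2·(2M2+M3)/6=28/29
t_q=9/2 → seg 1, τ=3/2; S=1+-8/29·τ+-33/29·τ²+26/87·τ³=-28/29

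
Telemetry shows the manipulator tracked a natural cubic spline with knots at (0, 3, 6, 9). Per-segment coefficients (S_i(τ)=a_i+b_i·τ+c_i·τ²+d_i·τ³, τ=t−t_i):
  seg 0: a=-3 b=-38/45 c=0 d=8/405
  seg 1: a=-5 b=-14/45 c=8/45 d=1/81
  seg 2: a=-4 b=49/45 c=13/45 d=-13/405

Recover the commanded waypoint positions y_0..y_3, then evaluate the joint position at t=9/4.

y_0=-3 y_1=-5 y_2=-4 y_3=1
S(9/4) = -187/40

y_0 = S_0(0) = a_0 = -3
y_1 = S_1(0) = a_1 = -5
y_2 = S_2(0) = a_2 = -4
y_3 = S_2(3) = 1
t_q=9/4 is in segment 0 (τ=9/4); S_0(τ)=-187/40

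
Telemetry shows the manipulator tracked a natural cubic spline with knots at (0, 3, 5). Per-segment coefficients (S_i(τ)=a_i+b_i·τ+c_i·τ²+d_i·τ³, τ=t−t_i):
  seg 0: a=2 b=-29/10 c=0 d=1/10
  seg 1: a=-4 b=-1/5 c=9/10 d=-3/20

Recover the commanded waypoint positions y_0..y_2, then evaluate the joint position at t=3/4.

y_0 = S_0(0) = a_0 = 2
y_1 = S_1(0) = a_1 = -4
y_2 = S_1(2) = -2
t_q=3/4 is in segment 0 (τ=3/4); S_0(τ)=-17/128

y_0=2 y_1=-4 y_2=-2
S(3/4) = -17/128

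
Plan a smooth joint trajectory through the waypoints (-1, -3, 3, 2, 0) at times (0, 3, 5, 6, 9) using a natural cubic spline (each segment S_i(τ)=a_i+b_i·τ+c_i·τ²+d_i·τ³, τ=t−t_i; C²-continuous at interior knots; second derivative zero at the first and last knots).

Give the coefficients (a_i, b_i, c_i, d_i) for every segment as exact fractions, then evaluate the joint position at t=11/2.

Δ: Δ0=-2/3, Δ1=3, Δ2=-1, Δ3=-2/3
row 1: diag=10, rhs=22; c'=1/5, d'=11/5
row 2: denom=6−2·1/5=28/5; d'=(-24−2·11/5)/(28/5)=-71/14
row 3: denom=8−1·5/28=219/28; d'=(2−1·-71/14)/(219/28)=66/73
back: M3=66/73
back: M2=-71/14−5/28·66/73=-382/73
back: M1=11/5−1/5·-382/73=237/73
M: M0=0, M1=237/73, M2=-382/73, M3=66/73, M4=0
seg 0: a=-1, c=M0/2=0, d=(M1−M0)/(6·3)=79/438, b=Δ0−h0·(2M0+M1)/6=-1003/438
seg 1: a=-3, c=M1/2=237/146, d=(M2−M1)/(6·2)=-619/876, b=Δ1−h1·(2M1+M2)/6=565/219
seg 2: a=3, c=M2/2=-191/73, d=(M3−M2)/(6·1)=224/219, b=Δ2−h2·(2M2+M3)/6=130/219
seg 3: a=2, c=M3/2=33/73, d=(M4−M3)/(6·3)=-11/219, b=Δ3−h3·(2M3+M4)/6=-344/219
t_q=11/2 → seg 2, τ=1/2; S=3+130/219·τ+-191/73·τ²+224/219·τ³=809/292

  seg 0: a=-1 b=-1003/438 c=0 d=79/438
  seg 1: a=-3 b=565/219 c=237/146 d=-619/876
  seg 2: a=3 b=130/219 c=-191/73 d=224/219
  seg 3: a=2 b=-344/219 c=33/73 d=-11/219
S(11/2) = 809/292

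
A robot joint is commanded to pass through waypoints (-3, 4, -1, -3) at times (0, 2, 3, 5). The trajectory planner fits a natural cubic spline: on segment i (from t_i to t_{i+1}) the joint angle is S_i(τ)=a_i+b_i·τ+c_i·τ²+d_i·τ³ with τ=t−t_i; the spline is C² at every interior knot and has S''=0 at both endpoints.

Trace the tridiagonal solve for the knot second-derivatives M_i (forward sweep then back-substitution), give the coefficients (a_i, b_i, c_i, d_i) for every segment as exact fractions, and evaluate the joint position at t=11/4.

  seg 0: a=-3 b=93/14 c=0 d=-11/14
  seg 1: a=4 b=-39/14 c=-33/7 d=5/2
  seg 2: a=-1 b=-33/7 c=39/14 d=-13/28
S(11/4) = 281/896

Δ: Δ0=7/2, Δ1=-5, Δ2=-1
row 1: diag=6, rhs=-51; c'=1/6, d'=-17/2
row 2: denom=6−1·1/6=35/6; d'=(24−1·-17/2)/(35/6)=39/7
back: M2=39/7
back: M1=-17/2−1/6·39/7=-66/7
M: M0=0, M1=-66/7, M2=39/7, M3=0
seg 0: a=-3, c=M0/2=0, d=(M1−M0)/(6·2)=-11/14, b=Δ0−h0·(2M0+M1)/6=93/14
seg 1: a=4, c=M1/2=-33/7, d=(M2−M1)/(6·1)=5/2, b=Δ1−h1·(2M1+M2)/6=-39/14
seg 2: a=-1, c=M2/2=39/14, d=(M3−M2)/(6·2)=-13/28, b=Δ2−h2·(2M2+M3)/6=-33/7
t_q=11/4 → seg 1, τ=3/4; S=4+-39/14·τ+-33/7·τ²+5/2·τ³=281/896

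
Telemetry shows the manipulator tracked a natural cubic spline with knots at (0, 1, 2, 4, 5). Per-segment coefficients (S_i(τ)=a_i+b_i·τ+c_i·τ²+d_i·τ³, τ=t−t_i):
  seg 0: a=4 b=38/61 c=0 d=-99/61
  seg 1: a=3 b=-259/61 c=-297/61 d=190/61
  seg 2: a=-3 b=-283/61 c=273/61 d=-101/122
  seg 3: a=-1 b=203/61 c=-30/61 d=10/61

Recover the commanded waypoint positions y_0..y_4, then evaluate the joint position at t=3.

y_0=4 y_1=3 y_2=-3 y_3=-1 y_4=2
S(3) = -487/122

y_0 = S_0(0) = a_0 = 4
y_1 = S_1(0) = a_1 = 3
y_2 = S_2(0) = a_2 = -3
y_3 = S_3(0) = a_3 = -1
y_4 = S_3(1) = 2
t_q=3 is in segment 2 (τ=1); S_2(τ)=-487/122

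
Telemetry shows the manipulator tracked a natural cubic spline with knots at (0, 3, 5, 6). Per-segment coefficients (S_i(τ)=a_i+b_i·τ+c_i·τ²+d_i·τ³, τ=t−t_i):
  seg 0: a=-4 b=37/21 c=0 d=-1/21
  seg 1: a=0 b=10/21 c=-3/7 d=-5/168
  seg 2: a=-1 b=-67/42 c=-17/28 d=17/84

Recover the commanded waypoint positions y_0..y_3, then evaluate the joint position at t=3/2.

y_0=-4 y_1=0 y_2=-1 y_3=-3
S(3/2) = -85/56

y_0 = S_0(0) = a_0 = -4
y_1 = S_1(0) = a_1 = 0
y_2 = S_2(0) = a_2 = -1
y_3 = S_2(1) = -3
t_q=3/2 is in segment 0 (τ=3/2); S_0(τ)=-85/56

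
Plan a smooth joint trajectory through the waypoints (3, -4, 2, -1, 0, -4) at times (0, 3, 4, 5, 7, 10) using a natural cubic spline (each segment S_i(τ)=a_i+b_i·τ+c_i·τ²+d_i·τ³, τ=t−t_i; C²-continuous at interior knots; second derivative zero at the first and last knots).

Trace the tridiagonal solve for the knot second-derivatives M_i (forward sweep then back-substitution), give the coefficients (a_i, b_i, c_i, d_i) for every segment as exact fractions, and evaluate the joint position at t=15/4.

Δ: Δ0=-7/3, Δ1=6, Δ2=-3, Δ3=1/2, Δ4=-4/3
row 1: diag=8, rhs=50; c'=1/8, d'=25/4
row 2: denom=4−1·1/8=31/8; d'=(-54−1·25/4)/(31/8)=-482/31
row 3: denom=6−1·8/31=178/31; d'=(21−1·-482/31)/(178/31)=1133/178
row 4: denom=10−2·31/89=828/89; d'=(-11−2·1133/178)/(828/89)=-176/69
back: M4=-176/69
back: M3=1133/178−31/89·-176/69=1001/138
back: M2=-482/31−8/31·1001/138=-1202/69
back: M1=25/4−1/8·-1202/69=1163/138
M: M0=0, M1=1163/138, M2=-1202/69, M3=1001/138, M4=-176/69, M5=0
seg 0: a=3, c=M0/2=0, d=(M1−M0)/(6·3)=1163/2484, b=Δ0−h0·(2M0+M1)/6=-1807/276
seg 1: a=-4, c=M1/2=1163/276, d=(M2−M1)/(6·1)=-1189/276, b=Δ1−h1·(2M1+M2)/6=841/138
seg 2: a=2, c=M2/2=-601/69, d=(M3−M2)/(6·1)=1135/276, b=Δ2−h2·(2M2+M3)/6=147/92
seg 3: a=-1, c=M3/2=1001/276, d=(M4−M3)/(6·2)=-451/552, b=Δ3−h3·(2M3+M4)/6=-481/138
seg 4: a=0, c=M4/2=-88/69, d=(M5−M4)/(6·3)=88/621, b=Δ4−h4·(2M4+M5)/6=28/23
t_q=15/4 → seg 1, τ=3/4; S=-4+841/138·τ+1163/276·τ²+-1189/276·τ³=6615/5888

  seg 0: a=3 b=-1807/276 c=0 d=1163/2484
  seg 1: a=-4 b=841/138 c=1163/276 d=-1189/276
  seg 2: a=2 b=147/92 c=-601/69 d=1135/276
  seg 3: a=-1 b=-481/138 c=1001/276 d=-451/552
  seg 4: a=0 b=28/23 c=-88/69 d=88/621
S(15/4) = 6615/5888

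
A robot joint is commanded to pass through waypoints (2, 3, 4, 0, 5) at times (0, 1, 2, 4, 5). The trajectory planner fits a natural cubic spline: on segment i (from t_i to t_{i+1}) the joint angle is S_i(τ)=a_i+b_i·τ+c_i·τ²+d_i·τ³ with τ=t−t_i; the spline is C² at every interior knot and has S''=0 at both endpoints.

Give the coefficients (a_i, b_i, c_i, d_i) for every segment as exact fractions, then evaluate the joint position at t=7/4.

  seg 0: a=2 b=45/61 c=0 d=16/61
  seg 1: a=3 b=93/61 c=48/61 d=-80/61
  seg 2: a=4 b=-51/61 c=-192/61 d=313/244
  seg 3: a=0 b=120/61 c=555/122 d=-185/122
S(7/4) = 246/61

Δ: Δ0=1, Δ1=1, Δ2=-2, Δ3=5
row 1: diag=4, rhs=0; c'=1/4, d'=0
row 2: denom=6−1·1/4=23/4; d'=(-18−1·0)/(23/4)=-72/23
row 3: denom=6−2·8/23=122/23; d'=(42−2·-72/23)/(122/23)=555/61
back: M3=555/61
back: M2=-72/23−8/23·555/61=-384/61
back: M1=0−1/4·-384/61=96/61
M: M0=0, M1=96/61, M2=-384/61, M3=555/61, M4=0
seg 0: a=2, c=M0/2=0, d=(M1−M0)/(6·1)=16/61, b=Δ0−h0·(2M0+M1)/6=45/61
seg 1: a=3, c=M1/2=48/61, d=(M2−M1)/(6·1)=-80/61, b=Δ1−h1·(2M1+M2)/6=93/61
seg 2: a=4, c=M2/2=-192/61, d=(M3−M2)/(6·2)=313/244, b=Δ2−h2·(2M2+M3)/6=-51/61
seg 3: a=0, c=M3/2=555/122, d=(M4−M3)/(6·1)=-185/122, b=Δ3−h3·(2M3+M4)/6=120/61
t_q=7/4 → seg 1, τ=3/4; S=3+93/61·τ+48/61·τ²+-80/61·τ³=246/61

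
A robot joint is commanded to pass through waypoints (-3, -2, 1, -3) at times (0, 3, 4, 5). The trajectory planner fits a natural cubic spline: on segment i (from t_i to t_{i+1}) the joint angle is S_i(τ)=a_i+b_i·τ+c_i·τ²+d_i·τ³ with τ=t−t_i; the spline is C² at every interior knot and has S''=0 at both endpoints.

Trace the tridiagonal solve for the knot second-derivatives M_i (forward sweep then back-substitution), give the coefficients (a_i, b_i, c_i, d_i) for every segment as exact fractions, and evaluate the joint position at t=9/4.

  seg 0: a=-3 b=-128/93 c=0 d=53/279
  seg 1: a=-2 b=349/93 c=53/31 d=-229/93
  seg 2: a=1 b=-20/93 c=-176/31 d=176/93
S(9/4) = -7803/1984

Δ: Δ0=1/3, Δ1=3, Δ2=-4
row 1: diag=8, rhs=16; c'=1/8, d'=2
row 2: denom=4−1·1/8=31/8; d'=(-42−1·2)/(31/8)=-352/31
back: M2=-352/31
back: M1=2−1/8·-352/31=106/31
M: M0=0, M1=106/31, M2=-352/31, M3=0
seg 0: a=-3, c=M0/2=0, d=(M1−M0)/(6·3)=53/279, b=Δ0−h0·(2M0+M1)/6=-128/93
seg 1: a=-2, c=M1/2=53/31, d=(M2−M1)/(6·1)=-229/93, b=Δ1−h1·(2M1+M2)/6=349/93
seg 2: a=1, c=M2/2=-176/31, d=(M3−M2)/(6·1)=176/93, b=Δ2−h2·(2M2+M3)/6=-20/93
t_q=9/4 → seg 0, τ=9/4; S=-3+-128/93·τ+0·τ²+53/279·τ³=-7803/1984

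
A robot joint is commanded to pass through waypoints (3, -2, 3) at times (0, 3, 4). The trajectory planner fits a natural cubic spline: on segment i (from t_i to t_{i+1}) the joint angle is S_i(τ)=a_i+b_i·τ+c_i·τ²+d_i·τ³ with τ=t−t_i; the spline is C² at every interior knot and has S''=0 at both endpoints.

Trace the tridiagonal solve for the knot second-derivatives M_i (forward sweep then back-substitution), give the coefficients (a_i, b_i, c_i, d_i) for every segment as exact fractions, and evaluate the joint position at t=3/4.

Δ: Δ0=-5/3, Δ1=5
row 1: diag=8, rhs=40; c'=1/8, d'=5
back: M1=5
M: M0=0, M1=5, M2=0
seg 0: a=3, c=M0/2=0, d=(M1−M0)/(6·3)=5/18, b=Δ0−h0·(2M0+M1)/6=-25/6
seg 1: a=-2, c=M1/2=5/2, d=(M2−M1)/(6·1)=-5/6, b=Δ1−h1·(2M1+M2)/6=10/3
t_q=3/4 → seg 0, τ=3/4; S=3+-25/6·τ+0·τ²+5/18·τ³=-1/128

  seg 0: a=3 b=-25/6 c=0 d=5/18
  seg 1: a=-2 b=10/3 c=5/2 d=-5/6
S(3/4) = -1/128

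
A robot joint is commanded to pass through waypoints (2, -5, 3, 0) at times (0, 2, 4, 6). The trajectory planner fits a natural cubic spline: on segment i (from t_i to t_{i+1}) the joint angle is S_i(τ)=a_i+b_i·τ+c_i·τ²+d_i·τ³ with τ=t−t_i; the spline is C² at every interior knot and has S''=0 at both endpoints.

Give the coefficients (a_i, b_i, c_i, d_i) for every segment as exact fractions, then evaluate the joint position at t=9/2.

  seg 0: a=2 b=-88/15 c=0 d=71/120
  seg 1: a=-5 b=37/30 c=71/20 d=-13/12
  seg 2: a=3 b=73/30 c=-59/20 d=59/120
S(9/2) = 1133/320

Δ: Δ0=-7/2, Δ1=4, Δ2=-3/2
row 1: diag=8, rhs=45; c'=1/4, d'=45/8
row 2: denom=8−2·1/4=15/2; d'=(-33−2·45/8)/(15/2)=-59/10
back: M2=-59/10
back: M1=45/8−1/4·-59/10=71/10
M: M0=0, M1=71/10, M2=-59/10, M3=0
seg 0: a=2, c=M0/2=0, d=(M1−M0)/(6·2)=71/120, b=Δ0−h0·(2M0+M1)/6=-88/15
seg 1: a=-5, c=M1/2=71/20, d=(M2−M1)/(6·2)=-13/12, b=Δ1−h1·(2M1+M2)/6=37/30
seg 2: a=3, c=M2/2=-59/20, d=(M3−M2)/(6·2)=59/120, b=Δ2−h2·(2M2+M3)/6=73/30
t_q=9/2 → seg 2, τ=1/2; S=3+73/30·τ+-59/20·τ²+59/120·τ³=1133/320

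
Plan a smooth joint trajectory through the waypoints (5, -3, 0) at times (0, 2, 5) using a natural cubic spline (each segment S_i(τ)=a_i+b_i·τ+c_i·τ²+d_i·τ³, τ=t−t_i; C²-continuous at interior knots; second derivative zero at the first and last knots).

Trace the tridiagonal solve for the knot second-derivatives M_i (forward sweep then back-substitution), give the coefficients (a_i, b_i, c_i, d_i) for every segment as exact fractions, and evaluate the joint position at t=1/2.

  seg 0: a=5 b=-5 c=0 d=1/4
  seg 1: a=-3 b=-2 c=3/2 d=-1/6
S(1/2) = 81/32

Δ: Δ0=-4, Δ1=1
row 1: diag=10, rhs=30; c'=3/10, d'=3
back: M1=3
M: M0=0, M1=3, M2=0
seg 0: a=5, c=M0/2=0, d=(M1−M0)/(6·2)=1/4, b=Δ0−h0·(2M0+M1)/6=-5
seg 1: a=-3, c=M1/2=3/2, d=(M2−M1)/(6·3)=-1/6, b=Δ1−h1·(2M1+M2)/6=-2
t_q=1/2 → seg 0, τ=1/2; S=5+-5·τ+0·τ²+1/4·τ³=81/32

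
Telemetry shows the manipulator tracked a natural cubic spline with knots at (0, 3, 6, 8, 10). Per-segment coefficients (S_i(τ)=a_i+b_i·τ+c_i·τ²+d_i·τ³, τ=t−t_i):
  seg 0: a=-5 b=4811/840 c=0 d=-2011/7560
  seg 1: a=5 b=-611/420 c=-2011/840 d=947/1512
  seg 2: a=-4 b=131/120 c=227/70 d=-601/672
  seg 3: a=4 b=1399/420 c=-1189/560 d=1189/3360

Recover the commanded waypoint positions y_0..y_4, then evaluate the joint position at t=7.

y_0=-5 y_1=5 y_2=-4 y_3=4 y_4=5
S(7) = -627/1120

y_0 = S_0(0) = a_0 = -5
y_1 = S_1(0) = a_1 = 5
y_2 = S_2(0) = a_2 = -4
y_3 = S_3(0) = a_3 = 4
y_4 = S_3(2) = 5
t_q=7 is in segment 2 (τ=1); S_2(τ)=-627/1120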